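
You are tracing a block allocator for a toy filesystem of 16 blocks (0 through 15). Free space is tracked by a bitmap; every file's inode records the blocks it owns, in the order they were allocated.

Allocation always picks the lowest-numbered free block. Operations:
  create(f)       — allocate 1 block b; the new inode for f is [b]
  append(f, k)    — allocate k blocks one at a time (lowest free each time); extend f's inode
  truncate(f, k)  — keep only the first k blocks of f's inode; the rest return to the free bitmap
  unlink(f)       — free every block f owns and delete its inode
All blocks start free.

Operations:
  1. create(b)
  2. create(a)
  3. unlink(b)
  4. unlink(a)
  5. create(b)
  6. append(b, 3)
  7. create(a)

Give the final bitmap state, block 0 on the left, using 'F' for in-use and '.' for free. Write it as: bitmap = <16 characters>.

bitmap = FFFFF...........

create(b): bitmap=F............... | b=[0]
create(a): bitmap=FF.............. | a=[1] b=[0]
unlink(b): bitmap=.F.............. | a=[1]
unlink(a): bitmap=................ | 
create(b): bitmap=F............... | b=[0]
append(b, 3): bitmap=FFFF............ | b=[0, 1, 2, 3]
create(a): bitmap=FFFFF........... | a=[4] b=[0, 1, 2, 3]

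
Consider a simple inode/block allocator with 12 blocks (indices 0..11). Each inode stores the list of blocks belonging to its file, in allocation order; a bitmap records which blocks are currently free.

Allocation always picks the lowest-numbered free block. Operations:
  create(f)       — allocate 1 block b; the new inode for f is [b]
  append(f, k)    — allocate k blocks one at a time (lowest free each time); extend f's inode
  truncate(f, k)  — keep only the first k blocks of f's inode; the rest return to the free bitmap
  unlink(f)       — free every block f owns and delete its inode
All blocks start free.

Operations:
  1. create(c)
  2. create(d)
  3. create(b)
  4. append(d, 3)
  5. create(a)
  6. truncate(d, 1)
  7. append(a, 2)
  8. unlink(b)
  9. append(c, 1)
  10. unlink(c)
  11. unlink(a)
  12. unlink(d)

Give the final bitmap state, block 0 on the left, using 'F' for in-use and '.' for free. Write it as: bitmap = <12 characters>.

after create(c) → c:[0]  free=[F...........]
after create(d) → c:[0], d:[1]  free=[FF..........]
after create(b) → b:[2], c:[0], d:[1]  free=[FFF.........]
after append(d, 3) → b:[2], c:[0], d:[1, 3, 4, 5]  free=[FFFFFF......]
after create(a) → a:[6], b:[2], c:[0], d:[1, 3, 4, 5]  free=[FFFFFFF.....]
after truncate(d, 1) → a:[6], b:[2], c:[0], d:[1]  free=[FFF...F.....]
after append(a, 2) → a:[6, 3, 4], b:[2], c:[0], d:[1]  free=[FFFFF.F.....]
after unlink(b) → a:[6, 3, 4], c:[0], d:[1]  free=[FF.FF.F.....]
after append(c, 1) → a:[6, 3, 4], c:[0, 2], d:[1]  free=[FFFFF.F.....]
after unlink(c) → a:[6, 3, 4], d:[1]  free=[.F.FF.F.....]
after unlink(a) → d:[1]  free=[.F..........]
after unlink(d) →   free=[............]

bitmap = ............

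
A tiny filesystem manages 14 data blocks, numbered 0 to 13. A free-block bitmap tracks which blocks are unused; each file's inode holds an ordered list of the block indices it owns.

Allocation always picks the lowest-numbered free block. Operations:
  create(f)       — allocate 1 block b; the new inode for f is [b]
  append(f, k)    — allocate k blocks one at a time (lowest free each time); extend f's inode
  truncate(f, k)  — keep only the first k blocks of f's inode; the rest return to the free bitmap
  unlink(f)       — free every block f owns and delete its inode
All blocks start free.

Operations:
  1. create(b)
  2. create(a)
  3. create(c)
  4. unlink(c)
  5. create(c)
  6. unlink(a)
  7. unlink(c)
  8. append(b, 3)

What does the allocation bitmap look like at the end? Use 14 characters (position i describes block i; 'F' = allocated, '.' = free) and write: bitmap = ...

  1. create(b)  ⇒  F.............  {b→[0]}
  2. create(a)  ⇒  FF............  {a→[1]; b→[0]}
  3. create(c)  ⇒  FFF...........  {a→[1]; b→[0]; c→[2]}
  4. unlink(c)  ⇒  FF............  {a→[1]; b→[0]}
  5. create(c)  ⇒  FFF...........  {a→[1]; b→[0]; c→[2]}
  6. unlink(a)  ⇒  F.F...........  {b→[0]; c→[2]}
  7. unlink(c)  ⇒  F.............  {b→[0]}
  8. append(b, 3)  ⇒  FFFF..........  {b→[0, 1, 2, 3]}

bitmap = FFFF..........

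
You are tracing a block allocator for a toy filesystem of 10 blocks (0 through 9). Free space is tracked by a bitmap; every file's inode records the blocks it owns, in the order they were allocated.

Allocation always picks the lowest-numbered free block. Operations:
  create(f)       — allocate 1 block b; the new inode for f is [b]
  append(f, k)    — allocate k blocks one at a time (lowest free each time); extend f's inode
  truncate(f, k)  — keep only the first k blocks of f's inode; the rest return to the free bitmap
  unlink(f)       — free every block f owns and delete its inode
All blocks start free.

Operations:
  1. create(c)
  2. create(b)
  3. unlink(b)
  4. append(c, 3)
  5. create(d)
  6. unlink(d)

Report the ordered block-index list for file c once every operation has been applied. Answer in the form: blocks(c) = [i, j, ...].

blocks(c) = [0, 1, 2, 3]

after create(c) → c:[0]  free=[F.........]
after create(b) → b:[1], c:[0]  free=[FF........]
after unlink(b) → c:[0]  free=[F.........]
after append(c, 3) → c:[0, 1, 2, 3]  free=[FFFF......]
after create(d) → c:[0, 1, 2, 3], d:[4]  free=[FFFFF.....]
after unlink(d) → c:[0, 1, 2, 3]  free=[FFFF......]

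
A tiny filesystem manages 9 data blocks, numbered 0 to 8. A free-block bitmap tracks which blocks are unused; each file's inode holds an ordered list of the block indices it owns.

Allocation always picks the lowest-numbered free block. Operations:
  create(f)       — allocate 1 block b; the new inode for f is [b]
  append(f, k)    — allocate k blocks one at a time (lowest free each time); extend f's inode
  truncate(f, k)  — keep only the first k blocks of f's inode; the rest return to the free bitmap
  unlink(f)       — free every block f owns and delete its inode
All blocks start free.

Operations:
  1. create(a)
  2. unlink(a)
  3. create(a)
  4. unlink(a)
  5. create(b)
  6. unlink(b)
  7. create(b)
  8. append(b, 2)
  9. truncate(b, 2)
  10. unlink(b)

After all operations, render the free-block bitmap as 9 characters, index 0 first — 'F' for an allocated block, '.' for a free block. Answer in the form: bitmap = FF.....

after create(a) → a:[0]  free=[F........]
after unlink(a) →   free=[.........]
after create(a) → a:[0]  free=[F........]
after unlink(a) →   free=[.........]
after create(b) → b:[0]  free=[F........]
after unlink(b) →   free=[.........]
after create(b) → b:[0]  free=[F........]
after append(b, 2) → b:[0, 1, 2]  free=[FFF......]
after truncate(b, 2) → b:[0, 1]  free=[FF.......]
after unlink(b) →   free=[.........]

bitmap = .........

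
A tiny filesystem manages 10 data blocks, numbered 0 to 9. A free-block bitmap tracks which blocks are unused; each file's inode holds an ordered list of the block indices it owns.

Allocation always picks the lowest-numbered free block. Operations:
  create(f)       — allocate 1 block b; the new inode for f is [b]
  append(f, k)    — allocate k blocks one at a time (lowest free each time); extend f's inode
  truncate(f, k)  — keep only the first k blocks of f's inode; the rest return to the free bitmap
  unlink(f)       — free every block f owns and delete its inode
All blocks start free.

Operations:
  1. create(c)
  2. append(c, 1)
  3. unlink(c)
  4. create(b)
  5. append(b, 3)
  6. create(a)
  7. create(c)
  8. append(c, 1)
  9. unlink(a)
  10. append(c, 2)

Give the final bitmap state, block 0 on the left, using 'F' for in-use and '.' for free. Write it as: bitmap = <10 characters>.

bitmap = FFFFFFFF..

  1. create(c)  ⇒  F.........  {c→[0]}
  2. append(c, 1)  ⇒  FF........  {c→[0, 1]}
  3. unlink(c)  ⇒  ..........  {}
  4. create(b)  ⇒  F.........  {b→[0]}
  5. append(b, 3)  ⇒  FFFF......  {b→[0, 1, 2, 3]}
  6. create(a)  ⇒  FFFFF.....  {a→[4]; b→[0, 1, 2, 3]}
  7. create(c)  ⇒  FFFFFF....  {a→[4]; b→[0, 1, 2, 3]; c→[5]}
  8. append(c, 1)  ⇒  FFFFFFF...  {a→[4]; b→[0, 1, 2, 3]; c→[5, 6]}
  9. unlink(a)  ⇒  FFFF.FF...  {b→[0, 1, 2, 3]; c→[5, 6]}
  10. append(c, 2)  ⇒  FFFFFFFF..  {b→[0, 1, 2, 3]; c→[5, 6, 4, 7]}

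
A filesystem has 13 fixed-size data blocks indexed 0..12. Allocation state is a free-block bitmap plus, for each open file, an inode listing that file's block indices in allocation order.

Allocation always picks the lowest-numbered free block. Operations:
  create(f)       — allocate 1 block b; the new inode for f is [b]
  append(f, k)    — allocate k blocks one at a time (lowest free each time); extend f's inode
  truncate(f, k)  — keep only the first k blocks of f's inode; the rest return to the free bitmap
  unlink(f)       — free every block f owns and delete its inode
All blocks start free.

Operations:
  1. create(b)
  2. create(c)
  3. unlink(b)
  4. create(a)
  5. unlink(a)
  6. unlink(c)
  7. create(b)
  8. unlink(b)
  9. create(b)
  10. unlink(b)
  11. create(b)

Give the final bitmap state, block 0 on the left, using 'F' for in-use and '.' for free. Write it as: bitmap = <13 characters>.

[1] create(b) — b=0 (map F............)
[2] create(c) — b=0 c=1 (map FF...........)
[3] unlink(b) — c=1 (map .F...........)
[4] create(a) — a=0 c=1 (map FF...........)
[5] unlink(a) — c=1 (map .F...........)
[6] unlink(c) —  (map .............)
[7] create(b) — b=0 (map F............)
[8] unlink(b) —  (map .............)
[9] create(b) — b=0 (map F............)
[10] unlink(b) —  (map .............)
[11] create(b) — b=0 (map F............)

bitmap = F............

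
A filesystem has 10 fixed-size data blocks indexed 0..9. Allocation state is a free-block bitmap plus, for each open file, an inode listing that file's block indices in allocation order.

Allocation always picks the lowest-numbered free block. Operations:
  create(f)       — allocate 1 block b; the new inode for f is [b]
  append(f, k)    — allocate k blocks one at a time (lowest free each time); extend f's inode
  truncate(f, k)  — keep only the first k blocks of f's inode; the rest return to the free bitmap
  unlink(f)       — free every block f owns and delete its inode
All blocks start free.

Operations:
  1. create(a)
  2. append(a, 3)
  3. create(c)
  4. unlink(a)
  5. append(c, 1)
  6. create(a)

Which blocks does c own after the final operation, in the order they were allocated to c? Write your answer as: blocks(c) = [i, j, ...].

blocks(c) = [4, 0]

[1] create(a) — a=0 (map F.........)
[2] append(a, 3) — a=0,1,2,3 (map FFFF......)
[3] create(c) — a=0,1,2,3 c=4 (map FFFFF.....)
[4] unlink(a) — c=4 (map ....F.....)
[5] append(c, 1) — c=4,0 (map F...F.....)
[6] create(a) — a=1 c=4,0 (map FF..F.....)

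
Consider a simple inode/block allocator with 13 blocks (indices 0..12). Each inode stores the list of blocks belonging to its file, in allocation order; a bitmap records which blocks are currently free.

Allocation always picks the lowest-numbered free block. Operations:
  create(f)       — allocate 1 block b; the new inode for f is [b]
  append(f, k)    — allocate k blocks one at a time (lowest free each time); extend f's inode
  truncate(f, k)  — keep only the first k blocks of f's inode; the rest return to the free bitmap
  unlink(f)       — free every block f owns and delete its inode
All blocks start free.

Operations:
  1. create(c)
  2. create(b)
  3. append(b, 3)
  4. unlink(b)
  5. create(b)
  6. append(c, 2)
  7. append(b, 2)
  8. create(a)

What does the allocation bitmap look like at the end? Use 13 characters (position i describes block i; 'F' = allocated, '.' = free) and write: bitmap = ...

  1. create(c)  ⇒  F............  {c→[0]}
  2. create(b)  ⇒  FF...........  {b→[1]; c→[0]}
  3. append(b, 3)  ⇒  FFFFF........  {b→[1, 2, 3, 4]; c→[0]}
  4. unlink(b)  ⇒  F............  {c→[0]}
  5. create(b)  ⇒  FF...........  {b→[1]; c→[0]}
  6. append(c, 2)  ⇒  FFFF.........  {b→[1]; c→[0, 2, 3]}
  7. append(b, 2)  ⇒  FFFFFF.......  {b→[1, 4, 5]; c→[0, 2, 3]}
  8. create(a)  ⇒  FFFFFFF......  {a→[6]; b→[1, 4, 5]; c→[0, 2, 3]}

bitmap = FFFFFFF......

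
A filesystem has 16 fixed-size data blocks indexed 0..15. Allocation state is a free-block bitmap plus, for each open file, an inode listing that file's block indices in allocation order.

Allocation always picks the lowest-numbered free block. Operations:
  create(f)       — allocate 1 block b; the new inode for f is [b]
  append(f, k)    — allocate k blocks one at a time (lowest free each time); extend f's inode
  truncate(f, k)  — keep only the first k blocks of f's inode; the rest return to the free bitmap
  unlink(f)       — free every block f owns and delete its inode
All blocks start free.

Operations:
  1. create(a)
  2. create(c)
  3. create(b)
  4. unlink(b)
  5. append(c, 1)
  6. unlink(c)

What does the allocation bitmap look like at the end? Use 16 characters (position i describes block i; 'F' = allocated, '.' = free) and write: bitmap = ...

bitmap = F...............

create(a): bitmap=F............... | a=[0]
create(c): bitmap=FF.............. | a=[0] c=[1]
create(b): bitmap=FFF............. | a=[0] b=[2] c=[1]
unlink(b): bitmap=FF.............. | a=[0] c=[1]
append(c, 1): bitmap=FFF............. | a=[0] c=[1, 2]
unlink(c): bitmap=F............... | a=[0]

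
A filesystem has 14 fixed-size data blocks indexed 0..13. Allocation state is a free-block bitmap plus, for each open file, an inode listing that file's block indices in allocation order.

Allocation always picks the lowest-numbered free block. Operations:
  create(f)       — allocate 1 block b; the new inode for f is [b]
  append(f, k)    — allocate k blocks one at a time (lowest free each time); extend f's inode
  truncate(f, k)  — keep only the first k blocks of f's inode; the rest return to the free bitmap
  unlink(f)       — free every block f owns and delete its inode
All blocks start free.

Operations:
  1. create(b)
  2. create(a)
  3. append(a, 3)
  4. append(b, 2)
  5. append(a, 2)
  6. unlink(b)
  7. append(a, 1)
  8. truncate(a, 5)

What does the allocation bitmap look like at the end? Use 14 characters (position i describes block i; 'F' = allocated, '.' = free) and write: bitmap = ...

bitmap = .FFFF..F......

  1. create(b)  ⇒  F.............  {b→[0]}
  2. create(a)  ⇒  FF............  {a→[1]; b→[0]}
  3. append(a, 3)  ⇒  FFFFF.........  {a→[1, 2, 3, 4]; b→[0]}
  4. append(b, 2)  ⇒  FFFFFFF.......  {a→[1, 2, 3, 4]; b→[0, 5, 6]}
  5. append(a, 2)  ⇒  FFFFFFFFF.....  {a→[1, 2, 3, 4, 7, 8]; b→[0, 5, 6]}
  6. unlink(b)  ⇒  .FFFF..FF.....  {a→[1, 2, 3, 4, 7, 8]}
  7. append(a, 1)  ⇒  FFFFF..FF.....  {a→[1, 2, 3, 4, 7, 8, 0]}
  8. truncate(a, 5)  ⇒  .FFFF..F......  {a→[1, 2, 3, 4, 7]}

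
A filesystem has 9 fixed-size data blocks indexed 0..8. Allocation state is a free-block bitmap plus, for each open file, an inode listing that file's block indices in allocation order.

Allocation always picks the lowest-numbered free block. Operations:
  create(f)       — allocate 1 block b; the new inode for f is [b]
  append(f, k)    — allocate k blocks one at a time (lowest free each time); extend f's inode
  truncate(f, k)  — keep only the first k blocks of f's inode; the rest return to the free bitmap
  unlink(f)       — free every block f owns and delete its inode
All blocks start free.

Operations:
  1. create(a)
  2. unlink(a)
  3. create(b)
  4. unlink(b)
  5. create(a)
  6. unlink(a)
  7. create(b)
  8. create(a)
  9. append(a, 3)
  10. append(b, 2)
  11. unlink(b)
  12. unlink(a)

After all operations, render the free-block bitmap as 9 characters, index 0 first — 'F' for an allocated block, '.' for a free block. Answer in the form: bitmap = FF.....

bitmap = .........

after create(a) → a:[0]  free=[F........]
after unlink(a) →   free=[.........]
after create(b) → b:[0]  free=[F........]
after unlink(b) →   free=[.........]
after create(a) → a:[0]  free=[F........]
after unlink(a) →   free=[.........]
after create(b) → b:[0]  free=[F........]
after create(a) → a:[1], b:[0]  free=[FF.......]
after append(a, 3) → a:[1, 2, 3, 4], b:[0]  free=[FFFFF....]
after append(b, 2) → a:[1, 2, 3, 4], b:[0, 5, 6]  free=[FFFFFFF..]
after unlink(b) → a:[1, 2, 3, 4]  free=[.FFFF....]
after unlink(a) →   free=[.........]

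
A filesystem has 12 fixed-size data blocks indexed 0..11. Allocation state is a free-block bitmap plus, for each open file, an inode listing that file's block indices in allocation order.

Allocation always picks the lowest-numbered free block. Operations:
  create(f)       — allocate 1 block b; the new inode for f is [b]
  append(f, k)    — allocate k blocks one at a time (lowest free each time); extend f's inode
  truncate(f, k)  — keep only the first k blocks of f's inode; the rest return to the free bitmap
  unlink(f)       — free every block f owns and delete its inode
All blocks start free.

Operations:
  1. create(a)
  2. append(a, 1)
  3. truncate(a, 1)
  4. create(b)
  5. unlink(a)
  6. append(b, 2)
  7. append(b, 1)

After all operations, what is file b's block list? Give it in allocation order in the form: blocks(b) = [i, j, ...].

blocks(b) = [1, 0, 2, 3]

after create(a) → a:[0]  free=[F...........]
after append(a, 1) → a:[0, 1]  free=[FF..........]
after truncate(a, 1) → a:[0]  free=[F...........]
after create(b) → a:[0], b:[1]  free=[FF..........]
after unlink(a) → b:[1]  free=[.F..........]
after append(b, 2) → b:[1, 0, 2]  free=[FFF.........]
after append(b, 1) → b:[1, 0, 2, 3]  free=[FFFF........]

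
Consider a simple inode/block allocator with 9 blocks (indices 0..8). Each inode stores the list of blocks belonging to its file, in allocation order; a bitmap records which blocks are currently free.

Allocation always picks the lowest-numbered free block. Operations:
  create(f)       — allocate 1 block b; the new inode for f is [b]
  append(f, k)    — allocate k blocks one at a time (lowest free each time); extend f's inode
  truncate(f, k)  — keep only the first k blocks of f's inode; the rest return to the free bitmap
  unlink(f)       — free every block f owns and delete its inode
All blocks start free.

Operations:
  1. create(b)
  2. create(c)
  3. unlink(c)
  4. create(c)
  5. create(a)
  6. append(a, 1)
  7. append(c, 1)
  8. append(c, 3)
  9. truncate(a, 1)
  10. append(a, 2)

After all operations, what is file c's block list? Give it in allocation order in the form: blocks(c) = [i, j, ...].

blocks(c) = [1, 4, 5, 6, 7]

create(b): bitmap=F........ | b=[0]
create(c): bitmap=FF....... | b=[0] c=[1]
unlink(c): bitmap=F........ | b=[0]
create(c): bitmap=FF....... | b=[0] c=[1]
create(a): bitmap=FFF...... | a=[2] b=[0] c=[1]
append(a, 1): bitmap=FFFF..... | a=[2, 3] b=[0] c=[1]
append(c, 1): bitmap=FFFFF.... | a=[2, 3] b=[0] c=[1, 4]
append(c, 3): bitmap=FFFFFFFF. | a=[2, 3] b=[0] c=[1, 4, 5, 6, 7]
truncate(a, 1): bitmap=FFF.FFFF. | a=[2] b=[0] c=[1, 4, 5, 6, 7]
append(a, 2): bitmap=FFFFFFFFF | a=[2, 3, 8] b=[0] c=[1, 4, 5, 6, 7]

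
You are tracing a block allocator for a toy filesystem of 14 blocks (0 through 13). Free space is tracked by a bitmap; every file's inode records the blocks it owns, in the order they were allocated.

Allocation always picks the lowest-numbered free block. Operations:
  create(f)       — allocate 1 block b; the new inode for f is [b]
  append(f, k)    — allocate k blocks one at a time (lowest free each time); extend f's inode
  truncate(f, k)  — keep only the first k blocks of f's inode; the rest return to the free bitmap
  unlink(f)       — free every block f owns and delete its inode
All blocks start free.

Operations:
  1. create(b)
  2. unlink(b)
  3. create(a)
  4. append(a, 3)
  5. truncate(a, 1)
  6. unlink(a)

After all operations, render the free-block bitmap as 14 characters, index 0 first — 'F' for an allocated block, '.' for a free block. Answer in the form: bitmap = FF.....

bitmap = ..............

create(b): bitmap=F............. | b=[0]
unlink(b): bitmap=.............. | 
create(a): bitmap=F............. | a=[0]
append(a, 3): bitmap=FFFF.......... | a=[0, 1, 2, 3]
truncate(a, 1): bitmap=F............. | a=[0]
unlink(a): bitmap=.............. | 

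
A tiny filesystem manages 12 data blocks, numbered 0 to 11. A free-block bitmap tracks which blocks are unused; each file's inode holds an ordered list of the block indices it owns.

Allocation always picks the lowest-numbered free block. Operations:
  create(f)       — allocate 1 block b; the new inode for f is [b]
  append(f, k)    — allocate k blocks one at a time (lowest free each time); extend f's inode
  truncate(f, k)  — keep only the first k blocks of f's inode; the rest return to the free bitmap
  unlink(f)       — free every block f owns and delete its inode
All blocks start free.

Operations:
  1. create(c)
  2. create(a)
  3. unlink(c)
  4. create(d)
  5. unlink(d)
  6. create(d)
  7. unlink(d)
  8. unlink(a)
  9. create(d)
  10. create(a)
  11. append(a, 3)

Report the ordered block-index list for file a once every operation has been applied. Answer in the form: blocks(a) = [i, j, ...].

  1. create(c)  ⇒  F...........  {c→[0]}
  2. create(a)  ⇒  FF..........  {a→[1]; c→[0]}
  3. unlink(c)  ⇒  .F..........  {a→[1]}
  4. create(d)  ⇒  FF..........  {a→[1]; d→[0]}
  5. unlink(d)  ⇒  .F..........  {a→[1]}
  6. create(d)  ⇒  FF..........  {a→[1]; d→[0]}
  7. unlink(d)  ⇒  .F..........  {a→[1]}
  8. unlink(a)  ⇒  ............  {}
  9. create(d)  ⇒  F...........  {d→[0]}
  10. create(a)  ⇒  FF..........  {a→[1]; d→[0]}
  11. append(a, 3)  ⇒  FFFFF.......  {a→[1, 2, 3, 4]; d→[0]}

blocks(a) = [1, 2, 3, 4]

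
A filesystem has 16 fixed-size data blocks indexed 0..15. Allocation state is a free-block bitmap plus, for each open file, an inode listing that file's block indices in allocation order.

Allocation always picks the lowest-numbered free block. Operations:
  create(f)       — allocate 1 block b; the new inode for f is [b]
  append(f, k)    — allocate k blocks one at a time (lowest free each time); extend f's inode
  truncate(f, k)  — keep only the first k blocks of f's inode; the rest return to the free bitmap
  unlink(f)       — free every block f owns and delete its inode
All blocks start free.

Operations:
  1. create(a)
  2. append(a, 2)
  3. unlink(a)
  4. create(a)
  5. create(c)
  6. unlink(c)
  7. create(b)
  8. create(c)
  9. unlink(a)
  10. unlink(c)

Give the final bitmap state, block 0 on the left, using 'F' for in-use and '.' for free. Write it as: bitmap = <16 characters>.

create(a): bitmap=F............... | a=[0]
append(a, 2): bitmap=FFF............. | a=[0, 1, 2]
unlink(a): bitmap=................ | 
create(a): bitmap=F............... | a=[0]
create(c): bitmap=FF.............. | a=[0] c=[1]
unlink(c): bitmap=F............... | a=[0]
create(b): bitmap=FF.............. | a=[0] b=[1]
create(c): bitmap=FFF............. | a=[0] b=[1] c=[2]
unlink(a): bitmap=.FF............. | b=[1] c=[2]
unlink(c): bitmap=.F.............. | b=[1]

bitmap = .F..............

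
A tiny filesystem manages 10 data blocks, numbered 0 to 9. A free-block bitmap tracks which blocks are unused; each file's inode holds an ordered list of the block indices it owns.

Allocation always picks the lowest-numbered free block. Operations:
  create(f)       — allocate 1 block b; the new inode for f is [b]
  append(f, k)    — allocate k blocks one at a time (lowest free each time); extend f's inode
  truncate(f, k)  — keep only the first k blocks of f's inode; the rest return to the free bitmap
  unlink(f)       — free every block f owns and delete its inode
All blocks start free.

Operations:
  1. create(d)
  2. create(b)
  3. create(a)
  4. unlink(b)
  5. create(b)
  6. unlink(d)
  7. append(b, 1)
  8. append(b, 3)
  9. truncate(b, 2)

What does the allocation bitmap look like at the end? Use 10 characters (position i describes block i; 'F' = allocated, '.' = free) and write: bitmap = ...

bitmap = FFF.......

  1. create(d)  ⇒  F.........  {d→[0]}
  2. create(b)  ⇒  FF........  {b→[1]; d→[0]}
  3. create(a)  ⇒  FFF.......  {a→[2]; b→[1]; d→[0]}
  4. unlink(b)  ⇒  F.F.......  {a→[2]; d→[0]}
  5. create(b)  ⇒  FFF.......  {a→[2]; b→[1]; d→[0]}
  6. unlink(d)  ⇒  .FF.......  {a→[2]; b→[1]}
  7. append(b, 1)  ⇒  FFF.......  {a→[2]; b→[1, 0]}
  8. append(b, 3)  ⇒  FFFFFF....  {a→[2]; b→[1, 0, 3, 4, 5]}
  9. truncate(b, 2)  ⇒  FFF.......  {a→[2]; b→[1, 0]}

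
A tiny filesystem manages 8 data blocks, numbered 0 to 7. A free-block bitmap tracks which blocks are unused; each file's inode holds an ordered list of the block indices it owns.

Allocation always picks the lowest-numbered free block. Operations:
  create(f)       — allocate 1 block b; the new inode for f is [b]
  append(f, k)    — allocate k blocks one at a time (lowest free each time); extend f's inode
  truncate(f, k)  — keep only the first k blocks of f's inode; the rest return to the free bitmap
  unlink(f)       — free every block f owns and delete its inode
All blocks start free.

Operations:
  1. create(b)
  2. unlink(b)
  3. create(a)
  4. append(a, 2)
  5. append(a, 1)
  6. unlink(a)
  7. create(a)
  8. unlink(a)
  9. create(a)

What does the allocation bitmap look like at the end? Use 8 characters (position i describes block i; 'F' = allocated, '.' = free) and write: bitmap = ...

create(b): bitmap=F....... | b=[0]
unlink(b): bitmap=........ | 
create(a): bitmap=F....... | a=[0]
append(a, 2): bitmap=FFF..... | a=[0, 1, 2]
append(a, 1): bitmap=FFFF.... | a=[0, 1, 2, 3]
unlink(a): bitmap=........ | 
create(a): bitmap=F....... | a=[0]
unlink(a): bitmap=........ | 
create(a): bitmap=F....... | a=[0]

bitmap = F.......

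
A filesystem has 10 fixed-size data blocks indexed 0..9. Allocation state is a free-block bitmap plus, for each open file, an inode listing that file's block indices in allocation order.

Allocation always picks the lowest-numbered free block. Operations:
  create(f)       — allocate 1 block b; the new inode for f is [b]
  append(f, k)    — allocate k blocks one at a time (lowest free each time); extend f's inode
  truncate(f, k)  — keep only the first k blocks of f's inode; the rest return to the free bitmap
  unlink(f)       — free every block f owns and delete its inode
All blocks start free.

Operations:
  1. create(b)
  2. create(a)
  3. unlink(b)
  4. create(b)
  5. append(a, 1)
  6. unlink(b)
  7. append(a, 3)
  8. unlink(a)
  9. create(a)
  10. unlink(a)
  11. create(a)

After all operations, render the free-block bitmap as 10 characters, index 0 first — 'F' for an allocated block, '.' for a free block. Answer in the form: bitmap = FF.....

[1] create(b) — b=0 (map F.........)
[2] create(a) — a=1 b=0 (map FF........)
[3] unlink(b) — a=1 (map .F........)
[4] create(b) — a=1 b=0 (map FF........)
[5] append(a, 1) — a=1,2 b=0 (map FFF.......)
[6] unlink(b) — a=1,2 (map .FF.......)
[7] append(a, 3) — a=1,2,0,3,4 (map FFFFF.....)
[8] unlink(a) —  (map ..........)
[9] create(a) — a=0 (map F.........)
[10] unlink(a) —  (map ..........)
[11] create(a) — a=0 (map F.........)

bitmap = F.........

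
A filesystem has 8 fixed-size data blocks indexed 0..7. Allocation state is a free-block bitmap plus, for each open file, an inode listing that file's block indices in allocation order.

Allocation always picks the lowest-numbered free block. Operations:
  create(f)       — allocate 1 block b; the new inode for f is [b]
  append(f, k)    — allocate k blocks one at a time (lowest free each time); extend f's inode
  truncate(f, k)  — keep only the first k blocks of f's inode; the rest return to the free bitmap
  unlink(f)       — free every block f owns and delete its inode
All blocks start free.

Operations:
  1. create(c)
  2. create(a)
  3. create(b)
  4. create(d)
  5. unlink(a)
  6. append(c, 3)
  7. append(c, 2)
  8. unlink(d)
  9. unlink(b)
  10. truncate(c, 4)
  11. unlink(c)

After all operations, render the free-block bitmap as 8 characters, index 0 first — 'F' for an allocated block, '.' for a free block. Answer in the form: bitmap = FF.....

[1] create(c) — c=0 (map F.......)
[2] create(a) — a=1 c=0 (map FF......)
[3] create(b) — a=1 b=2 c=0 (map FFF.....)
[4] create(d) — a=1 b=2 c=0 d=3 (map FFFF....)
[5] unlink(a) — b=2 c=0 d=3 (map F.FF....)
[6] append(c, 3) — b=2 c=0,1,4,5 d=3 (map FFFFFF..)
[7] append(c, 2) — b=2 c=0,1,4,5,6,7 d=3 (map FFFFFFFF)
[8] unlink(d) — b=2 c=0,1,4,5,6,7 (map FFF.FFFF)
[9] unlink(b) — c=0,1,4,5,6,7 (map FF..FFFF)
[10] truncate(c, 4) — c=0,1,4,5 (map FF..FF..)
[11] unlink(c) —  (map ........)

bitmap = ........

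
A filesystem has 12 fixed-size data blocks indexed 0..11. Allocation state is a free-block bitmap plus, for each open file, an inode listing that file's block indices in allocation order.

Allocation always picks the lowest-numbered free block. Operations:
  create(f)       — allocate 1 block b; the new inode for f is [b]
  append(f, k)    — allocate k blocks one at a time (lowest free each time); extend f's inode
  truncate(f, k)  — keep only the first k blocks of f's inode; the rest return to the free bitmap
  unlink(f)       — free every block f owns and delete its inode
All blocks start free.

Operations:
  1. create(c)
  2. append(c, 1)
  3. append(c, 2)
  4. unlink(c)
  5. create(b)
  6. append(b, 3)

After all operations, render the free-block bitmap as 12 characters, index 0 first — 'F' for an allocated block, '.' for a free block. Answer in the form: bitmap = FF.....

bitmap = FFFF........

  1. create(c)  ⇒  F...........  {c→[0]}
  2. append(c, 1)  ⇒  FF..........  {c→[0, 1]}
  3. append(c, 2)  ⇒  FFFF........  {c→[0, 1, 2, 3]}
  4. unlink(c)  ⇒  ............  {}
  5. create(b)  ⇒  F...........  {b→[0]}
  6. append(b, 3)  ⇒  FFFF........  {b→[0, 1, 2, 3]}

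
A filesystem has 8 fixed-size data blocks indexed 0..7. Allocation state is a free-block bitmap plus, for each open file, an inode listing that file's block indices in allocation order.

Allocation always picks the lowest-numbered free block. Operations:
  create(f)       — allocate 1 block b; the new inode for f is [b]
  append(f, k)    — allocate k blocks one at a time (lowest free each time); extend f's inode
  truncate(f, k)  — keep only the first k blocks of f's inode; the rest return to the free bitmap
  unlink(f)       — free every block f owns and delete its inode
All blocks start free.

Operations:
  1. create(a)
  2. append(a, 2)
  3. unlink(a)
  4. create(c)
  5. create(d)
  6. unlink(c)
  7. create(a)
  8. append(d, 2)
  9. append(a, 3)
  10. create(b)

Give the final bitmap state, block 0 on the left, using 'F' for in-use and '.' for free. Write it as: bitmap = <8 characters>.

[1] create(a) — a=0 (map F.......)
[2] append(a, 2) — a=0,1,2 (map FFF.....)
[3] unlink(a) —  (map ........)
[4] create(c) — c=0 (map F.......)
[5] create(d) — c=0 d=1 (map FF......)
[6] unlink(c) — d=1 (map .F......)
[7] create(a) — a=0 d=1 (map FF......)
[8] append(d, 2) — a=0 d=1,2,3 (map FFFF....)
[9] append(a, 3) — a=0,4,5,6 d=1,2,3 (map FFFFFFF.)
[10] create(b) — a=0,4,5,6 b=7 d=1,2,3 (map FFFFFFFF)

bitmap = FFFFFFFF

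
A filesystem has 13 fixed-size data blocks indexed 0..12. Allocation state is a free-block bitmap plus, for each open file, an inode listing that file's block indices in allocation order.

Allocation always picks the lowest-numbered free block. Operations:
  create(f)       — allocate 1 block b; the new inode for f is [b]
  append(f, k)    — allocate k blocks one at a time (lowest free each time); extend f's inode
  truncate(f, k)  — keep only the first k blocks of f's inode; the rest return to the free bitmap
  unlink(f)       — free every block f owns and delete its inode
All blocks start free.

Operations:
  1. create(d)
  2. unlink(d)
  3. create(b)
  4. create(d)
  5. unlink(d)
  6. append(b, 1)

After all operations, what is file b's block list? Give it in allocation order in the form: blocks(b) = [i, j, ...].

blocks(b) = [0, 1]

create(d): bitmap=F............ | d=[0]
unlink(d): bitmap=............. | 
create(b): bitmap=F............ | b=[0]
create(d): bitmap=FF........... | b=[0] d=[1]
unlink(d): bitmap=F............ | b=[0]
append(b, 1): bitmap=FF........... | b=[0, 1]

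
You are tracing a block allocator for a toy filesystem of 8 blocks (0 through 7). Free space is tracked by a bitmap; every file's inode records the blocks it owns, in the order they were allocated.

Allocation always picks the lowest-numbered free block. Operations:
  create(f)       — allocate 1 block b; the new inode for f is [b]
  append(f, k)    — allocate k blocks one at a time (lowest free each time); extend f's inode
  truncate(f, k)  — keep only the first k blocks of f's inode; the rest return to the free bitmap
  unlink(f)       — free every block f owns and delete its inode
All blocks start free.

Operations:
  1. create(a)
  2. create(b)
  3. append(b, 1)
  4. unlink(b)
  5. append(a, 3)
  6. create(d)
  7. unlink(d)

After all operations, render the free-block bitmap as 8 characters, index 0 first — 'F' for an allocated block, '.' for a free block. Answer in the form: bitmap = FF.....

create(a): bitmap=F....... | a=[0]
create(b): bitmap=FF...... | a=[0] b=[1]
append(b, 1): bitmap=FFF..... | a=[0] b=[1, 2]
unlink(b): bitmap=F....... | a=[0]
append(a, 3): bitmap=FFFF.... | a=[0, 1, 2, 3]
create(d): bitmap=FFFFF... | a=[0, 1, 2, 3] d=[4]
unlink(d): bitmap=FFFF.... | a=[0, 1, 2, 3]

bitmap = FFFF....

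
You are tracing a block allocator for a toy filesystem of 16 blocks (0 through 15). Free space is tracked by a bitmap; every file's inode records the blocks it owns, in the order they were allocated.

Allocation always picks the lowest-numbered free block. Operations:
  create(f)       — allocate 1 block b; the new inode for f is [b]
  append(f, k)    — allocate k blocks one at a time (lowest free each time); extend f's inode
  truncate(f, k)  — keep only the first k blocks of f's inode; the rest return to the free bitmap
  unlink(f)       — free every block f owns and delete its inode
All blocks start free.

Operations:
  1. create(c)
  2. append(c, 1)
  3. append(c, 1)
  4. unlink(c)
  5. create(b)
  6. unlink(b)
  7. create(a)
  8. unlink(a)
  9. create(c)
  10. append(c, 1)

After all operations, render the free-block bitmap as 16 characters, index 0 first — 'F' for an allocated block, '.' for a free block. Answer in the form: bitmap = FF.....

bitmap = FF..............

create(c): bitmap=F............... | c=[0]
append(c, 1): bitmap=FF.............. | c=[0, 1]
append(c, 1): bitmap=FFF............. | c=[0, 1, 2]
unlink(c): bitmap=................ | 
create(b): bitmap=F............... | b=[0]
unlink(b): bitmap=................ | 
create(a): bitmap=F............... | a=[0]
unlink(a): bitmap=................ | 
create(c): bitmap=F............... | c=[0]
append(c, 1): bitmap=FF.............. | c=[0, 1]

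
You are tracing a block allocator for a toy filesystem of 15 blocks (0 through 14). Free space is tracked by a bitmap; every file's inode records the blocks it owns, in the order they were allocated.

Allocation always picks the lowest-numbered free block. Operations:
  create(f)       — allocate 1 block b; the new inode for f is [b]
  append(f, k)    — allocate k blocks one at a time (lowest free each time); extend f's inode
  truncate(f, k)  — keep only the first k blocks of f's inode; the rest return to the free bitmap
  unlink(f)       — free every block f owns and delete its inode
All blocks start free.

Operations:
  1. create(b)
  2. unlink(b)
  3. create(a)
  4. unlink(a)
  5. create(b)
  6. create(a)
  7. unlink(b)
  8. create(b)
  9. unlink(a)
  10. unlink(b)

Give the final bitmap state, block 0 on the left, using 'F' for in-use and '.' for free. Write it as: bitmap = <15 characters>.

bitmap = ...............

[1] create(b) — b=0 (map F..............)
[2] unlink(b) —  (map ...............)
[3] create(a) — a=0 (map F..............)
[4] unlink(a) —  (map ...............)
[5] create(b) — b=0 (map F..............)
[6] create(a) — a=1 b=0 (map FF.............)
[7] unlink(b) — a=1 (map .F.............)
[8] create(b) — a=1 b=0 (map FF.............)
[9] unlink(a) — b=0 (map F..............)
[10] unlink(b) —  (map ...............)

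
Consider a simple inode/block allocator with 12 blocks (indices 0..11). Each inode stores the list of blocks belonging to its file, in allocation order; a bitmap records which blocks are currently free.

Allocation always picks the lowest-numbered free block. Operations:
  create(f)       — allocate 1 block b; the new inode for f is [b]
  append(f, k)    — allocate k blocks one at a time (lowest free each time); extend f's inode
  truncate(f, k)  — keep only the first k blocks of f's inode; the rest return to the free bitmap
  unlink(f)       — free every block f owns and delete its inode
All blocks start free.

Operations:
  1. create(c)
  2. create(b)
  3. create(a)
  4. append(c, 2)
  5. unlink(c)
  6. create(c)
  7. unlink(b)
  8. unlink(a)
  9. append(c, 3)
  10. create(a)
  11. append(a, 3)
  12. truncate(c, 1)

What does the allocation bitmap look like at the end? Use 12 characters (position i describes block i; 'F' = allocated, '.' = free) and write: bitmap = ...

[1] create(c) — c=0 (map F...........)
[2] create(b) — b=1 c=0 (map FF..........)
[3] create(a) — a=2 b=1 c=0 (map FFF.........)
[4] append(c, 2) — a=2 b=1 c=0,3,4 (map FFFFF.......)
[5] unlink(c) — a=2 b=1 (map .FF.........)
[6] create(c) — a=2 b=1 c=0 (map FFF.........)
[7] unlink(b) — a=2 c=0 (map F.F.........)
[8] unlink(a) — c=0 (map F...........)
[9] append(c, 3) — c=0,1,2,3 (map FFFF........)
[10] create(a) — a=4 c=0,1,2,3 (map FFFFF.......)
[11] append(a, 3) — a=4,5,6,7 c=0,1,2,3 (map FFFFFFFF....)
[12] truncate(c, 1) — a=4,5,6,7 c=0 (map F...FFFF....)

bitmap = F...FFFF....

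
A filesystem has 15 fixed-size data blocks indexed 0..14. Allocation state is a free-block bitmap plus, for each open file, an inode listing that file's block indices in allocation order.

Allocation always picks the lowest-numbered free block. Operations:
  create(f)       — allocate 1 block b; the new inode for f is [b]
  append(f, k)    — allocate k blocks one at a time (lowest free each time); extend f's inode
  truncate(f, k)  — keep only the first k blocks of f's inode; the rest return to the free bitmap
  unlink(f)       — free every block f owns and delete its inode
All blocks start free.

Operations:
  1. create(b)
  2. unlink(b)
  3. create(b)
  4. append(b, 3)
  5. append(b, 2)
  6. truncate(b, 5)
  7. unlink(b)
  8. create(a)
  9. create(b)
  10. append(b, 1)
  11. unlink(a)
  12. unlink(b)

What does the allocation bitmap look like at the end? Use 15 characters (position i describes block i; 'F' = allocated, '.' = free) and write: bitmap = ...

bitmap = ...............

  1. create(b)  ⇒  F..............  {b→[0]}
  2. unlink(b)  ⇒  ...............  {}
  3. create(b)  ⇒  F..............  {b→[0]}
  4. append(b, 3)  ⇒  FFFF...........  {b→[0, 1, 2, 3]}
  5. append(b, 2)  ⇒  FFFFFF.........  {b→[0, 1, 2, 3, 4, 5]}
  6. truncate(b, 5)  ⇒  FFFFF..........  {b→[0, 1, 2, 3, 4]}
  7. unlink(b)  ⇒  ...............  {}
  8. create(a)  ⇒  F..............  {a→[0]}
  9. create(b)  ⇒  FF.............  {a→[0]; b→[1]}
  10. append(b, 1)  ⇒  FFF............  {a→[0]; b→[1, 2]}
  11. unlink(a)  ⇒  .FF............  {b→[1, 2]}
  12. unlink(b)  ⇒  ...............  {}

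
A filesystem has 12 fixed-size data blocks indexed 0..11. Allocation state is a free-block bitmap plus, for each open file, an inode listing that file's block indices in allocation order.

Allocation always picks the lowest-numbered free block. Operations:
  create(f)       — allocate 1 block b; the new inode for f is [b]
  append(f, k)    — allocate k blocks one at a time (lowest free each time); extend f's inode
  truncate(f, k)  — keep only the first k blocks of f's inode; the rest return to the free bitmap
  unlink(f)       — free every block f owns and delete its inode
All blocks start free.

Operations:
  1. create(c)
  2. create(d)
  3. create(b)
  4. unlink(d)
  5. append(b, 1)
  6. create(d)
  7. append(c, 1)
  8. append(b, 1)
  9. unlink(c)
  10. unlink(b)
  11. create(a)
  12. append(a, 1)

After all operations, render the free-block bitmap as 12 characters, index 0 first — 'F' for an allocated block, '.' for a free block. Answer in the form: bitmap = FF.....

bitmap = FF.F........

create(c): bitmap=F........... | c=[0]
create(d): bitmap=FF.......... | c=[0] d=[1]
create(b): bitmap=FFF......... | b=[2] c=[0] d=[1]
unlink(d): bitmap=F.F......... | b=[2] c=[0]
append(b, 1): bitmap=FFF......... | b=[2, 1] c=[0]
create(d): bitmap=FFFF........ | b=[2, 1] c=[0] d=[3]
append(c, 1): bitmap=FFFFF....... | b=[2, 1] c=[0, 4] d=[3]
append(b, 1): bitmap=FFFFFF...... | b=[2, 1, 5] c=[0, 4] d=[3]
unlink(c): bitmap=.FFF.F...... | b=[2, 1, 5] d=[3]
unlink(b): bitmap=...F........ | d=[3]
create(a): bitmap=F..F........ | a=[0] d=[3]
append(a, 1): bitmap=FF.F........ | a=[0, 1] d=[3]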